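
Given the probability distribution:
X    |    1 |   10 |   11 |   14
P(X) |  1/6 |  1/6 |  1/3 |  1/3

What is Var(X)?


E[X] = 61/6
E[X²] = 245/2
Var(X) = E[X²] - (E[X])² = 245/2 - 3721/36 = 689/36

Var(X) = 689/36 ≈ 19.1389


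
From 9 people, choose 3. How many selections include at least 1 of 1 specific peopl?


Complement: C(9,3) - C(8,3) = 84 - 56 = 28

28


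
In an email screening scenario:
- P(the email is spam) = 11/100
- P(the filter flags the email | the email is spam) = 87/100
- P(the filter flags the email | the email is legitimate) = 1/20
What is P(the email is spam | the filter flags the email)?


Using Bayes' theorem:
P(A|B) = P(B|A)·P(A) / P(B)

P(the filter flags the email) = 87/100 × 11/100 + 1/20 × 89/100
= 957/10000 + 89/2000 = 701/5000

P(the email is spam|the filter flags the email) = (957/10000) / (701/5000) = 957/1402

P(the email is spam|the filter flags the email) = 957/1402 ≈ 68.26%


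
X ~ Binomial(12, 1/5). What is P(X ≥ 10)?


P(X ≥ 10) = Σ P(X=i) for i=10..12
P(X=10) = 1056/244140625
P(X=11) = 48/244140625
P(X=12) = 1/244140625
Sum = 221/48828125

P(X ≥ 10) = 221/48828125 ≈ 0.00%


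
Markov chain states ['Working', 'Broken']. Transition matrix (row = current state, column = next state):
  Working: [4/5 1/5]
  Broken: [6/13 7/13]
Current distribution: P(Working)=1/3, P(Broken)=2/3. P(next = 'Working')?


P(next=Working) = Σᵢ P(now=i)×P(i→Working)
= 1/3×4/5 + 2/3×6/13
= 4/15 + 4/13 = 112/195

P = 112/195 ≈ 0.5744


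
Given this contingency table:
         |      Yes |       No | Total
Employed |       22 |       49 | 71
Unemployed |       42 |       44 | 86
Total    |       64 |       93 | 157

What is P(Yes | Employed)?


P(Yes | Employed) = 22/(22+49) = 22/71

P(Yes|Employed) = 22/71 ≈ 30.99%


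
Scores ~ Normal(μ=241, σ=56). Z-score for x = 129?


z = (x - μ)/σ = (129 - 241)/56 = -2.0

z = -2.0


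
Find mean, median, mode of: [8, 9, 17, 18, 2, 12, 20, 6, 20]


Sorted: [2, 6, 8, 9, 12, 17, 18, 20, 20]
Mean = 112/9
Median = 12
Freq: {8: 1, 9: 1, 17: 1, 18: 1, 2: 1, 12: 1, 20: 2, 6: 1}
Mode: [20]

Mean=112/9, Median=12, Mode=20


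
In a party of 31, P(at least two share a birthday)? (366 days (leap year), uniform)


P(all different) = Π(366-i)/366 for i=0..30
= 0.270541
P(match) = 1 - 0.270541 = 0.729459

P ≈ 0.7295 ≈ 72.95%


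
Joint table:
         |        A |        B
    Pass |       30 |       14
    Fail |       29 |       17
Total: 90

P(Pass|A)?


P(Pass|A) = 30/(30+29) = 30/59

P = 30/59 ≈ 50.85%


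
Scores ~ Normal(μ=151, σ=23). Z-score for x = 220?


z = (x - μ)/σ = (220 - 151)/23 = 3.0

z = 3.0


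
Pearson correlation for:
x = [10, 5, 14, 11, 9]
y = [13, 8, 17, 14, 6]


n=5, Σx=49, Σy=58, Σxy=616, Σx²=523, Σy²=754
r = (5×616 - 49×58)/√((5×523 - 49²)(5×754 - 58²))
= 238/√(214×406) = 238/√86884 ≈ 238/294.7609 ≈ 0.8074

r ≈ 0.8074


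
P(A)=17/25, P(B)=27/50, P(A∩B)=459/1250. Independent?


P(A)×P(B) = 459/1250
P(A∩B) = 459/1250
Equal ✓ → Independent

Yes, independent


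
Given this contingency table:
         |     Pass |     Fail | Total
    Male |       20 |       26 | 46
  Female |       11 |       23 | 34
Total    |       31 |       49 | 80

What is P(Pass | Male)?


P(Pass | Male) = 20/(20+26) = 20/46 = 10/23

P(Pass|Male) = 10/23 ≈ 43.48%


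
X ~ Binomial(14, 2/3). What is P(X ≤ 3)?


P(X ≤ 3) = Σ P(X=i) for i=0..3
P(X=0) = 1/4782969
P(X=1) = 28/4782969
P(X=2) = 364/4782969
P(X=3) = 2912/4782969
Sum = 3305/4782969

P(X ≤ 3) = 3305/4782969 ≈ 0.07%


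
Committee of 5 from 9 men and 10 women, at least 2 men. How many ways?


Count by #men:
  2M,3W: C(9,2)×C(10,3)=4320
  3M,2W: C(9,3)×C(10,2)=3780
  4M,1W: C(9,4)×C(10,1)=1260
  5M,0W: C(9,5)×C(10,0)=126
Total = 9486

9486


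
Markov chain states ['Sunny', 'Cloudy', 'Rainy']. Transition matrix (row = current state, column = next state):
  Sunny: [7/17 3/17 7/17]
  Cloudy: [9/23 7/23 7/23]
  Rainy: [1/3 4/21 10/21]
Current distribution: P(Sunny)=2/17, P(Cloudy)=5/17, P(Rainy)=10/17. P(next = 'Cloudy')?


P(next=Cloudy) = Σᵢ P(now=i)×P(i→Cloudy)
= 2/17×3/17 + 5/17×7/23 + 10/17×4/21
= 6/289 + 35/391 + 40/357 = 31033/139587

P = 31033/139587 ≈ 0.2223


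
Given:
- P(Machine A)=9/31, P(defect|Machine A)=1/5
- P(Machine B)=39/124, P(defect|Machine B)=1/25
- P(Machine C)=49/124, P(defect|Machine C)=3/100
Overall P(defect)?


P(B) = Σ P(B|Aᵢ)×P(Aᵢ)
  1/5×9/31 = 9/155
  1/25×39/124 = 39/3100
  3/100×49/124 = 147/12400
Sum = 33/400

P(defect) = 33/400 ≈ 8.25%


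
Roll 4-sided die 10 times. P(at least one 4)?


P(no 4)^10 = (3/4)^10 = 59049/1048576
P(≥1) = 1 - 59049/1048576 = 989527/1048576

P = 989527/1048576 ≈ 94.37%


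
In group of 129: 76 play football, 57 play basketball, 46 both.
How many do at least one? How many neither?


|A∪B| = 76+57-46 = 87
Neither = 129-87 = 42

At least one: 87; Neither: 42


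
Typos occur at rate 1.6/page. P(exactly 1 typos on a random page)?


Poisson(λ=1.6): P(X=1) = e^(-λ)×λ^k/k!
= e^(-1.6) × 1.6^1 / 1!
≈ 0.201896518 × 1.6 / 1 ≈ 0.323034

P(X=1) ≈ 0.323034 ≈ 32.30%


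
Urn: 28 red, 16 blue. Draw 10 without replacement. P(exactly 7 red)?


Hypergeometric: C(28,7)×C(16,3)/C(44,10)
= 1184040×560/2481256778 = 331200/1239389

P(X=7) = 331200/1239389 ≈ 26.72%


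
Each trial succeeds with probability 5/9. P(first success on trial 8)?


Geometric: P(X=8) = (1-p)^(k-1)×p = (4/9)^7×5/9 = 81920/43046721

P(X=8) = 81920/43046721 ≈ 0.19%


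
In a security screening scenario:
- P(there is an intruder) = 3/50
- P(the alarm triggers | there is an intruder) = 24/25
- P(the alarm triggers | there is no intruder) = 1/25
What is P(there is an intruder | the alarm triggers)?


Using Bayes' theorem:
P(A|B) = P(B|A)·P(A) / P(B)

P(the alarm triggers) = 24/25 × 3/50 + 1/25 × 47/50
= 36/625 + 47/1250 = 119/1250

P(there is an intruder|the alarm triggers) = (36/625) / (119/1250) = 72/119

P(there is an intruder|the alarm triggers) = 72/119 ≈ 60.50%


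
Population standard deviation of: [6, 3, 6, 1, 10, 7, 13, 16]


Mean = 62/8 = 31/4
  (6-31/4)²=49/16
  (3-31/4)²=361/16
  (6-31/4)²=49/16
  (1-31/4)²=729/16
  (10-31/4)²=81/16
  (7-31/4)²=9/16
  (13-31/4)²=441/16
  (16-31/4)²=1089/16
Σ(x-μ)² = 351/2
σ² = (351/2)/8 = 351/16

σ = √(351/16) ≈ 4.6837


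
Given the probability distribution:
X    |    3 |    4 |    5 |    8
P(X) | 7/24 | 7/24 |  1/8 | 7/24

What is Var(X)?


E[X] = 5
E[X²] = 349/12
Var(X) = E[X²] - (E[X])² = 349/12 - 25 = 49/12

Var(X) = 49/12 ≈ 4.0833


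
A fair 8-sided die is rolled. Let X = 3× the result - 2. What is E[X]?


E[die] = (1+8)/2 = 9/2
E[X] = 3×9/2 - 2 = 23/2

E[X] = 23/2


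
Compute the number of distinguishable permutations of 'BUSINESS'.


Letters: 8, freq: {'B': 1, 'U': 1, 'S': 3, 'I': 1, 'N': 1, 'E': 1}
8!/(1!×1!×3!×1!×1!×1!) = 40320/6 = 6720

6720


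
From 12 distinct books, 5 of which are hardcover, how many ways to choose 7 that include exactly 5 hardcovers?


Choose 5 of the 5 hardcovers and 2 of the other 7 books:
C(5,5)×C(7,2) = 1×21 = 21

21


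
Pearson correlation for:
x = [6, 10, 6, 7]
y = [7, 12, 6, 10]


n=4, Σx=29, Σy=35, Σxy=268, Σx²=221, Σy²=329
r = (4×268 - 29×35)/√((4×221 - 29²)(4×329 - 35²))
= 57/√(43×91) = 57/√3913 ≈ 57/62.5540 ≈ 0.9112

r ≈ 0.9112


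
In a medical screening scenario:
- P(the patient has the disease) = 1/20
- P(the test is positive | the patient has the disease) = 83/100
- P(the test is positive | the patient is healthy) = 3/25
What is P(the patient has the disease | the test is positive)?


Using Bayes' theorem:
P(A|B) = P(B|A)·P(A) / P(B)

P(the test is positive) = 83/100 × 1/20 + 3/25 × 19/20
= 83/2000 + 57/500 = 311/2000

P(the patient has the disease|the test is positive) = (83/2000) / (311/2000) = 83/311

P(the patient has the disease|the test is positive) = 83/311 ≈ 26.69%


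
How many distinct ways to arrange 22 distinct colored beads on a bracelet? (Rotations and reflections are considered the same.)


Free circular arrangements: rotations and reflections both identified.
(n-1)!/2 = 21!/2 = 51090942171709440000/2 = 25545471085854720000

25545471085854720000


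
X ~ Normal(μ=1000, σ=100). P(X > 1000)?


z = (1000-1000)/100 = 0.0
P(X > 1000) = 1 - P(Z ≤ 0.0) = 1 - 0.5000 = 0.5000

P(X > 1000) ≈ 0.5000


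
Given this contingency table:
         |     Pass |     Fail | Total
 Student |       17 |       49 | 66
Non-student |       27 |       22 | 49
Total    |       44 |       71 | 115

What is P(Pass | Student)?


P(Pass | Student) = 17/(17+49) = 17/66

P(Pass|Student) = 17/66 ≈ 25.76%


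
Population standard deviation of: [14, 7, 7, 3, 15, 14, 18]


Mean = 78/7
  (14-78/7)²=400/49
  (7-78/7)²=841/49
  (7-78/7)²=841/49
  (3-78/7)²=3249/49
  (15-78/7)²=729/49
  (14-78/7)²=400/49
  (18-78/7)²=2304/49
Σ(x-μ)² = 1252/7
σ² = (1252/7)/7 = 1252/49

σ = √(1252/49) ≈ 5.0548


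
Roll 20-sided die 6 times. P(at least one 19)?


P(no 19)^6 = (19/20)^6 = 47045881/64000000
P(≥1) = 1 - 47045881/64000000 = 16954119/64000000

P = 16954119/64000000 ≈ 26.49%


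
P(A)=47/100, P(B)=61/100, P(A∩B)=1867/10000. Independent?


P(A)×P(B) = 2867/10000
P(A∩B) = 1867/10000
Not equal → NOT independent

No, not independent


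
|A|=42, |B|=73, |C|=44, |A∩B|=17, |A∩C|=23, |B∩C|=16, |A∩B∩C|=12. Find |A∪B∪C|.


|A∪B∪C| = 42+73+44-17-23-16+12 = 115

|A∪B∪C| = 115


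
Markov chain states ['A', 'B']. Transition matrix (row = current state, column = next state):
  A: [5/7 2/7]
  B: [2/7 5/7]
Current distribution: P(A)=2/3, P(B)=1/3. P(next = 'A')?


P(next=A) = Σᵢ P(now=i)×P(i→A)
= 2/3×5/7 + 1/3×2/7
= 10/21 + 2/21 = 4/7

P = 4/7 ≈ 0.5714


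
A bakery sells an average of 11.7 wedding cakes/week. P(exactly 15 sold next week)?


Poisson(λ=11.7): P(X=15) = e^(-λ)×λ^k/k!
= e^(-11.7) × 11.7^15 / 15!
≈ 8.293819161e-06 × 1.05387214599e+16 / 1307674368000 ≈ 0.066841

P(X=15) ≈ 0.066841 ≈ 6.68%


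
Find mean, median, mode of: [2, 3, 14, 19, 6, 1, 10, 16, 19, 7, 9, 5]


Sorted: [1, 2, 3, 5, 6, 7, 9, 10, 14, 16, 19, 19]
Mean = 111/12 = 37/4
Median = 8
Freq: {2: 1, 3: 1, 14: 1, 19: 2, 6: 1, 1: 1, 10: 1, 16: 1, 7: 1, 9: 1, 5: 1}
Mode: [19]

Mean=37/4, Median=8, Mode=19


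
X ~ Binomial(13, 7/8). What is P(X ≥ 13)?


P(X ≥ 13) = Σ P(X=i) for i=13..13
P(X=13) = 96889010407/549755813888
Sum = 96889010407/549755813888

P(X ≥ 13) = 96889010407/549755813888 ≈ 17.62%


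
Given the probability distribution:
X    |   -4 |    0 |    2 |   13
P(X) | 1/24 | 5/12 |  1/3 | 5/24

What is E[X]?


E[X] = Σ x·P(X=x)
= (-4)×(1/24) + (0)×(5/12) + (2)×(1/3) + (13)×(5/24)
= 77/24

E[X] = 77/24


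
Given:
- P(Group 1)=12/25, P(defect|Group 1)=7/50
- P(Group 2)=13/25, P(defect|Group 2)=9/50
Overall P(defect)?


P(B) = Σ P(B|Aᵢ)×P(Aᵢ)
  7/50×12/25 = 42/625
  9/50×13/25 = 117/1250
Sum = 201/1250

P(defect) = 201/1250 ≈ 16.08%


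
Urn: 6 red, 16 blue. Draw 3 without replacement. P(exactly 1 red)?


Hypergeometric: C(6,1)×C(16,2)/C(22,3)
= 6×120/1540 = 36/77

P(X=1) = 36/77 ≈ 46.75%


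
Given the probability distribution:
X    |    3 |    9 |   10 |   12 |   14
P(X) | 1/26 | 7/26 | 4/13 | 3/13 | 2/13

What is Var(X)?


E[X] = 137/13
E[X²] = 1512/13
Var(X) = E[X²] - (E[X])² = 1512/13 - 18769/169 = 887/169

Var(X) = 887/169 ≈ 5.2485


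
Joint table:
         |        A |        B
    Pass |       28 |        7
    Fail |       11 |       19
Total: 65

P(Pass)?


P(Pass) = (28+7)/65 = 35/65 = 7/13

P(Pass) = 7/13 ≈ 53.85%


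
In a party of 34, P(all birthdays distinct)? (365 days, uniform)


P(all different) = Π(365-i)/365 for i=0..33
= (365/365)×(364/365)×...×(332/365)
= 0.204683

P ≈ 0.2047 ≈ 20.47%


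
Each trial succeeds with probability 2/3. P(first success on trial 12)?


Geometric: P(X=12) = (1-p)^(k-1)×p = (1/3)^11×2/3 = 2/531441

P(X=12) = 2/531441 ≈ 0.00%


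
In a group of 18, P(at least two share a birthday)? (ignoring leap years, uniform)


P(all different) = Π(365-i)/365 for i=0..17
= 0.653089
P(match) = 1 - 0.653089 = 0.346911

P ≈ 0.3469 ≈ 34.69%


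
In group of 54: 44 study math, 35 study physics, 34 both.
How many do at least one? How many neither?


|A∪B| = 44+35-34 = 45
Neither = 54-45 = 9

At least one: 45; Neither: 9


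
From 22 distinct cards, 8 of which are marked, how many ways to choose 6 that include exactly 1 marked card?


Choose 1 of the 8 marked cards and 5 of the other 14 cards:
C(8,1)×C(14,5) = 8×2002 = 16016

16016


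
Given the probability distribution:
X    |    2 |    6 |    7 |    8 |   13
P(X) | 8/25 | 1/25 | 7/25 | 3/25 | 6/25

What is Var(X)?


E[X] = 173/25
E[X²] = 1617/25
Var(X) = E[X²] - (E[X])² = 1617/25 - 29929/625 = 10496/625

Var(X) = 10496/625 ≈ 16.7936


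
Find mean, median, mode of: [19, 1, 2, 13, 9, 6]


Sorted: [1, 2, 6, 9, 13, 19]
Mean = 50/6 = 25/3
Median = 15/2
Freq: {19: 1, 1: 1, 2: 1, 13: 1, 9: 1, 6: 1}
Mode: No mode

Mean=25/3, Median=15/2, Mode=No mode


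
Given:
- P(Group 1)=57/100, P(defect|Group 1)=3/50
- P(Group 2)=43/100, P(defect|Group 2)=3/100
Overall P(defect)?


P(B) = Σ P(B|Aᵢ)×P(Aᵢ)
  3/50×57/100 = 171/5000
  3/100×43/100 = 129/10000
Sum = 471/10000

P(defect) = 471/10000 ≈ 4.71%


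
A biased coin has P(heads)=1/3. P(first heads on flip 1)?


Geometric: P(X=1) = (1-p)^(k-1)×p = (2/3)^0×1/3 = 1/3

P(X=1) = 1/3 ≈ 33.33%


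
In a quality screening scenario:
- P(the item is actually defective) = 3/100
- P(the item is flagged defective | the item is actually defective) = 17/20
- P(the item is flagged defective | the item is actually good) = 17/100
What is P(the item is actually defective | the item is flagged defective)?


Using Bayes' theorem:
P(A|B) = P(B|A)·P(A) / P(B)

P(the item is flagged defective) = 17/20 × 3/100 + 17/100 × 97/100
= 51/2000 + 1649/10000 = 119/625

P(the item is actually defective|the item is flagged defective) = (51/2000) / (119/625) = 15/112

P(the item is actually defective|the item is flagged defective) = 15/112 ≈ 13.39%


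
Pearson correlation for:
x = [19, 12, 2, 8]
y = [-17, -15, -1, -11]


n=4, Σx=41, Σy=-44, Σxy=-593, Σx²=573, Σy²=636
r = (4×(-593) - 41×(-44))/√((4×573 - 41²)(4×636 - (-44)²))
= -568/√(611×608) = -568/√371488 ≈ -568/609.4982 ≈ -0.9319

r ≈ -0.9319


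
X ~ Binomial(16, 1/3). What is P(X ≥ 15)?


P(X ≥ 15) = Σ P(X=i) for i=15..16
P(X=15) = 32/43046721
P(X=16) = 1/43046721
Sum = 11/14348907

P(X ≥ 15) = 11/14348907 ≈ 0.00%


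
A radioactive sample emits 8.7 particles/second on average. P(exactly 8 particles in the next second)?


Poisson(λ=8.7): P(X=8) = e^(-λ)×λ^k/k!
= e^(-8.7) × 8.7^8 / 8!
≈ 0.000166585811 × 32821167.1544 / 40320 ≈ 0.135604

P(X=8) ≈ 0.135604 ≈ 13.56%


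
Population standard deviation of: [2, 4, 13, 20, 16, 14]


Mean = 69/6 = 23/2
  (2-23/2)²=361/4
  (4-23/2)²=225/4
  (13-23/2)²=9/4
  (20-23/2)²=289/4
  (16-23/2)²=81/4
  (14-23/2)²=25/4
Σ(x-μ)² = 495/2
σ² = (495/2)/6 = 165/4

σ = √(165/4) ≈ 6.4226


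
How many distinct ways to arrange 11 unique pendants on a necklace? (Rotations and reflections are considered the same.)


Free circular arrangements: rotations and reflections both identified.
(n-1)!/2 = 10!/2 = 3628800/2 = 1814400

1814400


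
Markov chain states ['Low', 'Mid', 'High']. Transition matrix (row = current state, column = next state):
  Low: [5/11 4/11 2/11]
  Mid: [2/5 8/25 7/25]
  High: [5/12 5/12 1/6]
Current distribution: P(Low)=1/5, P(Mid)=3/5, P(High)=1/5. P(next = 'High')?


P(next=High) = Σᵢ P(now=i)×P(i→High)
= 1/5×2/11 + 3/5×7/25 + 1/5×1/6
= 2/55 + 21/125 + 1/30 = 1961/8250

P = 1961/8250 ≈ 0.2377


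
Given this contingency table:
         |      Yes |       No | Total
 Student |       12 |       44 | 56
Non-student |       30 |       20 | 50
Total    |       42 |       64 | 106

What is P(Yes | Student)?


P(Yes | Student) = 12/(12+44) = 12/56 = 3/14

P(Yes|Student) = 3/14 ≈ 21.43%


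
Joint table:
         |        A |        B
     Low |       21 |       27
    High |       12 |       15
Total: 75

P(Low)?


P(Low) = (21+27)/75 = 48/75 = 16/25

P(Low) = 16/25 ≈ 64.00%


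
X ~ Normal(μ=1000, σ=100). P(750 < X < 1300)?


z₁=(750-1000)/100=-2.5, z₂=(1300-1000)/100=3.0
P = Φ(3.0) - Φ(-2.5) = 0.998650 - 0.006210 = 0.992440 ≈ 0.9924

P(750 < X < 1300) ≈ 0.9924


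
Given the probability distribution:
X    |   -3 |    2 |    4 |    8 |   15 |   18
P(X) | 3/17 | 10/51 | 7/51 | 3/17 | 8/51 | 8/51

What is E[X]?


E[X] = Σ x·P(X=x)
= (-3)×(3/17) + (2)×(10/51) + (4)×(7/51) + (8)×(3/17) + (15)×(8/51) + (18)×(8/51)
= 7

E[X] = 7


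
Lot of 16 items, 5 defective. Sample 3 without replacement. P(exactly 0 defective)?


Hypergeometric: C(5,0)×C(11,3)/C(16,3)
= 1×165/560 = 33/112

P(X=0) = 33/112 ≈ 29.46%


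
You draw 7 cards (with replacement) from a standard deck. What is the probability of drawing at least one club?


P(not a club) = 39/52 = 3/4
P(none in 7 draws) = (3/4)^7 = 2187/16384
P(≥1 club) = 1 - 2187/16384 = 14197/16384

P = 14197/16384 ≈ 86.65%


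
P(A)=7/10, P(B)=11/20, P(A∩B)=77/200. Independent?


P(A)×P(B) = 77/200
P(A∩B) = 77/200
Equal ✓ → Independent

Yes, independent


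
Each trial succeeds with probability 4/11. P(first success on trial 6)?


Geometric: P(X=6) = (1-p)^(k-1)×p = (7/11)^5×4/11 = 67228/1771561

P(X=6) = 67228/1771561 ≈ 3.79%


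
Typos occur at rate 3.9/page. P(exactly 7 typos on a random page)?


Poisson(λ=3.9): P(X=7) = e^(-λ)×λ^k/k!
= e^(-3.9) × 3.9^7 / 7!
≈ 0.02024191145 × 13723.1006679 / 5040 ≈ 0.055115

P(X=7) ≈ 0.055115 ≈ 5.51%


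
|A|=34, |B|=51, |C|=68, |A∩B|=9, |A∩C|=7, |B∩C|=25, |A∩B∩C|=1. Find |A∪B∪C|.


|A∪B∪C| = 34+51+68-9-7-25+1 = 113

|A∪B∪C| = 113


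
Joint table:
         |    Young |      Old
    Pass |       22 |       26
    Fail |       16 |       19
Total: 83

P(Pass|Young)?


P(Pass|Young) = 22/(22+16) = 22/38 = 11/19

P = 11/19 ≈ 57.89%


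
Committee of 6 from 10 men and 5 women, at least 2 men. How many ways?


Count by #men:
  2M,4W: C(10,2)×C(5,4)=225
  3M,3W: C(10,3)×C(5,3)=1200
  4M,2W: C(10,4)×C(5,2)=2100
  5M,1W: C(10,5)×C(5,1)=1260
  6M,0W: C(10,6)×C(5,0)=210
Total = 4995

4995


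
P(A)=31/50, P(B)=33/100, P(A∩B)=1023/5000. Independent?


P(A)×P(B) = 1023/5000
P(A∩B) = 1023/5000
Equal ✓ → Independent

Yes, independent


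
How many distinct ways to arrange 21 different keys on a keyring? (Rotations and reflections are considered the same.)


Free circular arrangements: rotations and reflections both identified.
(n-1)!/2 = 20!/2 = 2432902008176640000/2 = 1216451004088320000

1216451004088320000


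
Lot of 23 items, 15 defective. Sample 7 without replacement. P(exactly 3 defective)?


Hypergeometric: C(15,3)×C(8,4)/C(23,7)
= 455×70/245157 = 31850/245157

P(X=3) = 31850/245157 ≈ 12.99%


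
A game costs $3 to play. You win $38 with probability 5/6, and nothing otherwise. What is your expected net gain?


E[gain] = (38-3)×5/6 + (-3)×1/6
= 175/6 - 1/2 = 86/3

Expected net gain = $86/3 ≈ $28.67


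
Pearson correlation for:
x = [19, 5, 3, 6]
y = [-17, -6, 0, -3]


n=4, Σx=33, Σy=-26, Σxy=-371, Σx²=431, Σy²=334
r = (4×(-371) - 33×(-26))/√((4×431 - 33²)(4×334 - (-26)²))
= -626/√(635×660) = -626/√419100 ≈ -626/647.3793 ≈ -0.9670

r ≈ -0.9670


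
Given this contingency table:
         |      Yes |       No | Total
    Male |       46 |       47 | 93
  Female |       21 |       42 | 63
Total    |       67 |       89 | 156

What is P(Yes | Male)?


P(Yes | Male) = 46/(46+47) = 46/93

P(Yes|Male) = 46/93 ≈ 49.46%


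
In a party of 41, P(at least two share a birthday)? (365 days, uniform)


P(all different) = Π(365-i)/365 for i=0..40
= 0.096848
P(match) = 1 - 0.096848 = 0.903152

P ≈ 0.9032 ≈ 90.32%


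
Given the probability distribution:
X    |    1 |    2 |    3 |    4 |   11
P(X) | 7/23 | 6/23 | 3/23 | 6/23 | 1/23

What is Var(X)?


E[X] = 63/23
E[X²] = 275/23
Var(X) = E[X²] - (E[X])² = 275/23 - 3969/529 = 2356/529

Var(X) = 2356/529 ≈ 4.4537


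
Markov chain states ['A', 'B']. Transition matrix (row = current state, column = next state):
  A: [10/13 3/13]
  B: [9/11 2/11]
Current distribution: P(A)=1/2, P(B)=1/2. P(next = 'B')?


P(next=B) = Σᵢ P(now=i)×P(i→B)
= 1/2×3/13 + 1/2×2/11
= 3/26 + 1/11 = 59/286

P = 59/286 ≈ 0.2063


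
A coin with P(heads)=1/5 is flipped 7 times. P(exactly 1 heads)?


Binomial: P(X=1) = C(7,1)×p^1×(1-p)^6
= 7 × 1/5 × 4096/15625 = 28672/78125

P(X=1) = 28672/78125 ≈ 36.70%


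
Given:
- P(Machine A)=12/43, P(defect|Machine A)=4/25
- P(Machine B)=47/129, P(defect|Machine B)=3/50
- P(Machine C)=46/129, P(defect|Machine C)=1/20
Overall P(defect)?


P(B) = Σ P(B|Aᵢ)×P(Aᵢ)
  4/25×12/43 = 48/1075
  3/50×47/129 = 47/2150
  1/20×46/129 = 23/1290
Sum = 272/3225

P(defect) = 272/3225 ≈ 8.43%


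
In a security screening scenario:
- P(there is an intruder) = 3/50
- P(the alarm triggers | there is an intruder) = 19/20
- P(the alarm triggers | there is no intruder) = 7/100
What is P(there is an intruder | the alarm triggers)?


Using Bayes' theorem:
P(A|B) = P(B|A)·P(A) / P(B)

P(the alarm triggers) = 19/20 × 3/50 + 7/100 × 47/50
= 57/1000 + 329/5000 = 307/2500

P(there is an intruder|the alarm triggers) = (57/1000) / (307/2500) = 285/614

P(there is an intruder|the alarm triggers) = 285/614 ≈ 46.42%


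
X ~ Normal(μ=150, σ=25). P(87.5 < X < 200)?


z₁=(87.5-150)/25=-2.5, z₂=(200-150)/25=2.0
P = Φ(2.0) - Φ(-2.5) = 0.977250 - 0.006210 = 0.971040 ≈ 0.9710

P(87.5 < X < 200) ≈ 0.9710


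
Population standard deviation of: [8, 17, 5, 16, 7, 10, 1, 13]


Mean = 77/8
  (8-77/8)²=169/64
  (17-77/8)²=3481/64
  (5-77/8)²=1369/64
  (16-77/8)²=2601/64
  (7-77/8)²=441/64
  (10-77/8)²=9/64
  (1-77/8)²=4761/64
  (13-77/8)²=729/64
Σ(x-μ)² = 1695/8
σ² = (1695/8)/8 = 1695/64

σ = √(1695/64) ≈ 5.1463


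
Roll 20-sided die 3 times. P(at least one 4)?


P(no 4)^3 = (19/20)^3 = 6859/8000
P(≥1) = 1 - 6859/8000 = 1141/8000

P = 1141/8000 ≈ 14.26%


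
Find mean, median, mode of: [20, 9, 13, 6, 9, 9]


Sorted: [6, 9, 9, 9, 13, 20]
Mean = 66/6 = 11
Median = 9
Freq: {20: 1, 9: 3, 13: 1, 6: 1}
Mode: [9]

Mean=11, Median=9, Mode=9


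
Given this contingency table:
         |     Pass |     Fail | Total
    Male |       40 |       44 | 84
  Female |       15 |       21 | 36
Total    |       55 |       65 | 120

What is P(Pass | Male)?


P(Pass | Male) = 40/(40+44) = 40/84 = 10/21

P(Pass|Male) = 10/21 ≈ 47.62%


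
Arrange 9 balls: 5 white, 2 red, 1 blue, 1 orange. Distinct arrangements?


9!/(5!×2!×1!×1!) = 1512

1512


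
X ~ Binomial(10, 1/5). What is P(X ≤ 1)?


P(X ≤ 1) = Σ P(X=i) for i=0..1
P(X=0) = 1048576/9765625
P(X=1) = 524288/1953125
Sum = 3670016/9765625

P(X ≤ 1) = 3670016/9765625 ≈ 37.58%


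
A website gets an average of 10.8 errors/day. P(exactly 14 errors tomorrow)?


Poisson(λ=10.8): P(X=14) = e^(-λ)×λ^k/k!
= e^(-10.8) × 10.8^14 / 14!
≈ 2.039950341e-05 × 2.93719362426e+14 / 87178291200 ≈ 0.068730

P(X=14) ≈ 0.068730 ≈ 6.87%


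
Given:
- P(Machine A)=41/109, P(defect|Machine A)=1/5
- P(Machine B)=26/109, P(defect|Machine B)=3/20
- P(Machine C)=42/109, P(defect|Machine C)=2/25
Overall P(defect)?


P(B) = Σ P(B|Aᵢ)×P(Aᵢ)
  1/5×41/109 = 41/545
  3/20×26/109 = 39/1090
  2/25×42/109 = 84/2725
Sum = 773/5450

P(defect) = 773/5450 ≈ 14.18%


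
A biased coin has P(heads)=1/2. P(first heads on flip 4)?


Geometric: P(X=4) = (1-p)^(k-1)×p = (1/2)^3×1/2 = 1/16

P(X=4) = 1/16 ≈ 6.25%


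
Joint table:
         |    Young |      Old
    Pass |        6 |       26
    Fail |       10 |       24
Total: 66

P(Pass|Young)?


P(Pass|Young) = 6/(6+10) = 6/16 = 3/8

P = 3/8 ≈ 37.50%


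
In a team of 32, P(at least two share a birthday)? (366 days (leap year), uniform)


P(all different) = Π(366-i)/366 for i=0..31
= 0.247626
P(match) = 1 - 0.247626 = 0.752374

P ≈ 0.7524 ≈ 75.24%


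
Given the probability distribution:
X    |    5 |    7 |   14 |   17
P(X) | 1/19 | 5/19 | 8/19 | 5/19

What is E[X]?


E[X] = Σ x·P(X=x)
= (5)×(1/19) + (7)×(5/19) + (14)×(8/19) + (17)×(5/19)
= 237/19

E[X] = 237/19


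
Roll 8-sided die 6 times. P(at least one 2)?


P(no 2)^6 = (7/8)^6 = 117649/262144
P(≥1) = 1 - 117649/262144 = 144495/262144

P = 144495/262144 ≈ 55.12%


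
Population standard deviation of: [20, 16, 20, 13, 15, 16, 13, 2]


Mean = 115/8
  (20-115/8)²=2025/64
  (16-115/8)²=169/64
  (20-115/8)²=2025/64
  (13-115/8)²=121/64
  (15-115/8)²=25/64
  (16-115/8)²=169/64
  (13-115/8)²=121/64
  (2-115/8)²=9801/64
Σ(x-μ)² = 1807/8
σ² = (1807/8)/8 = 1807/64

σ = √(1807/64) ≈ 5.3136


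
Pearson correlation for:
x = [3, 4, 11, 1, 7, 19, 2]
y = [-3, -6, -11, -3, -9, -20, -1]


n=7, Σx=47, Σy=-53, Σxy=-602, Σx²=561, Σy²=657
r = (7×(-602) - 47×(-53))/√((7×561 - 47²)(7×657 - (-53)²))
= -1723/√(1718×1790) = -1723/√3075220 ≈ -1723/1753.6305 ≈ -0.9825

r ≈ -0.9825


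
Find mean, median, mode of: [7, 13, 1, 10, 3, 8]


Sorted: [1, 3, 7, 8, 10, 13]
Mean = 42/6 = 7
Median = 15/2
Freq: {7: 1, 13: 1, 1: 1, 10: 1, 3: 1, 8: 1}
Mode: No mode

Mean=7, Median=15/2, Mode=No mode


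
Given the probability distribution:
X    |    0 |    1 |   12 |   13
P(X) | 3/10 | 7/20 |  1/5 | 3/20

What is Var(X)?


E[X] = 47/10
E[X²] = 109/2
Var(X) = E[X²] - (E[X])² = 109/2 - 2209/100 = 3241/100

Var(X) = 3241/100 ≈ 32.4100


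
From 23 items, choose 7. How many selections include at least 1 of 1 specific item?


Complement: C(23,7) - C(22,7) = 245157 - 170544 = 74613

74613


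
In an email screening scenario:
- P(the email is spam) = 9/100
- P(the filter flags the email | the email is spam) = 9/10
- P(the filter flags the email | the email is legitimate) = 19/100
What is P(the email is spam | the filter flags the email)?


Using Bayes' theorem:
P(A|B) = P(B|A)·P(A) / P(B)

P(the filter flags the email) = 9/10 × 9/100 + 19/100 × 91/100
= 81/1000 + 1729/10000 = 2539/10000

P(the email is spam|the filter flags the email) = (81/1000) / (2539/10000) = 810/2539

P(the email is spam|the filter flags the email) = 810/2539 ≈ 31.90%


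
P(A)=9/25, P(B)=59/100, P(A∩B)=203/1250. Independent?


P(A)×P(B) = 531/2500
P(A∩B) = 203/1250
Not equal → NOT independent

No, not independent


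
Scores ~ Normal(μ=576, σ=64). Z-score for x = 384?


z = (x - μ)/σ = (384 - 576)/64 = -3.0

z = -3.0


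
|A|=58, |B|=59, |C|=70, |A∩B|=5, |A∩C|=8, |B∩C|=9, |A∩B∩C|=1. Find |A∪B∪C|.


|A∪B∪C| = 58+59+70-5-8-9+1 = 166

|A∪B∪C| = 166


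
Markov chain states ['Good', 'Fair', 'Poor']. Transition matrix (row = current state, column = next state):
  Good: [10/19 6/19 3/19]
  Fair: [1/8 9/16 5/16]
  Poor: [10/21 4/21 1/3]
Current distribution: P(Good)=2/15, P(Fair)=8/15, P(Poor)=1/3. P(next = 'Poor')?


P(next=Poor) = Σᵢ P(now=i)×P(i→Poor)
= 2/15×3/19 + 8/15×5/16 + 1/3×1/3
= 2/95 + 1/6 + 1/9 = 511/1710

P = 511/1710 ≈ 0.2988


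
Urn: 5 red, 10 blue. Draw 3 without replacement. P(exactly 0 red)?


Hypergeometric: C(5,0)×C(10,3)/C(15,3)
= 1×120/455 = 24/91

P(X=0) = 24/91 ≈ 26.37%


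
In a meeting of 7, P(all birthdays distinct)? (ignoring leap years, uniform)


P(all different) = Π(365-i)/365 for i=0..6
= (365/365)×(364/365)×...×(359/365)
= 0.943764

P ≈ 0.9438 ≈ 94.38%


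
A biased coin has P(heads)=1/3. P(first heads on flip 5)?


Geometric: P(X=5) = (1-p)^(k-1)×p = (2/3)^4×1/3 = 16/243

P(X=5) = 16/243 ≈ 6.58%


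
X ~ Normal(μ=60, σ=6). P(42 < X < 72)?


z₁=(42-60)/6=-3.0, z₂=(72-60)/6=2.0
P = Φ(2.0) - Φ(-3.0) = 0.977250 - 0.001350 = 0.975900 ≈ 0.9759

P(42 < X < 72) ≈ 0.9759


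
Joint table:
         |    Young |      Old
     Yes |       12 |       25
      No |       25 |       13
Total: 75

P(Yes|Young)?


P(Yes|Young) = 12/(12+25) = 12/37

P = 12/37 ≈ 32.43%


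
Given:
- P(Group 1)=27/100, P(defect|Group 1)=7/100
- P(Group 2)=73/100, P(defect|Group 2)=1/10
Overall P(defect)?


P(B) = Σ P(B|Aᵢ)×P(Aᵢ)
  7/100×27/100 = 189/10000
  1/10×73/100 = 73/1000
Sum = 919/10000

P(defect) = 919/10000 ≈ 9.19%


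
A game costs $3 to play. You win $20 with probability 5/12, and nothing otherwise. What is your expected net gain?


E[gain] = (20-3)×5/12 + (-3)×7/12
= 85/12 - 7/4 = 16/3

Expected net gain = $16/3 ≈ $5.33


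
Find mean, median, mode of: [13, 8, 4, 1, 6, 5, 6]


Sorted: [1, 4, 5, 6, 6, 8, 13]
Mean = 43/7
Median = 6
Freq: {13: 1, 8: 1, 4: 1, 1: 1, 6: 2, 5: 1}
Mode: [6]

Mean=43/7, Median=6, Mode=6


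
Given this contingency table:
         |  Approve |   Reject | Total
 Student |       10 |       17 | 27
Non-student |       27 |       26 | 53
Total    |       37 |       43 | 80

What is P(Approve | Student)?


P(Approve | Student) = 10/(10+17) = 10/27

P(Approve|Student) = 10/27 ≈ 37.04%


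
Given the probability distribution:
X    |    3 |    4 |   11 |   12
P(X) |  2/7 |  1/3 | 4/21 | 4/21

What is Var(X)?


E[X] = 46/7
E[X²] = 1226/21
Var(X) = E[X²] - (E[X])² = 1226/21 - 2116/49 = 2234/147

Var(X) = 2234/147 ≈ 15.1973


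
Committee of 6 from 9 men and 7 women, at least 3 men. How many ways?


Count by #men:
  3M,3W: C(9,3)×C(7,3)=2940
  4M,2W: C(9,4)×C(7,2)=2646
  5M,1W: C(9,5)×C(7,1)=882
  6M,0W: C(9,6)×C(7,0)=84
Total = 6552

6552


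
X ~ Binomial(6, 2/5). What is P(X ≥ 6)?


P(X ≥ 6) = Σ P(X=i) for i=6..6
P(X=6) = 64/15625
Sum = 64/15625

P(X ≥ 6) = 64/15625 ≈ 0.41%


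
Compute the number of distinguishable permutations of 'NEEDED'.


Letters: 6, freq: {'N': 1, 'E': 3, 'D': 2}
6!/(1!×3!×2!) = 720/12 = 60

60


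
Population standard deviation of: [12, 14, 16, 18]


Mean = 60/4 = 15
  (12-15)²=9
  (14-15)²=1
  (16-15)²=1
  (18-15)²=9
Σ(x-μ)² = 20
σ² = 20/4 = 5

σ = √(5) ≈ 2.2361


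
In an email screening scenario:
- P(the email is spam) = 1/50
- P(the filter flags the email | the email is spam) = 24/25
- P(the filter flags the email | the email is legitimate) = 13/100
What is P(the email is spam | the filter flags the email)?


Using Bayes' theorem:
P(A|B) = P(B|A)·P(A) / P(B)

P(the filter flags the email) = 24/25 × 1/50 + 13/100 × 49/50
= 12/625 + 637/5000 = 733/5000

P(the email is spam|the filter flags the email) = (12/625) / (733/5000) = 96/733

P(the email is spam|the filter flags the email) = 96/733 ≈ 13.10%


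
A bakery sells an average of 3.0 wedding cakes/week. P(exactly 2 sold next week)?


Poisson(λ=3.0): P(X=2) = e^(-λ)×λ^k/k!
= e^(-3.0) × 3.0^2 / 2!
≈ 0.04978706837 × 9 / 2 ≈ 0.224042

P(X=2) ≈ 0.224042 ≈ 22.40%


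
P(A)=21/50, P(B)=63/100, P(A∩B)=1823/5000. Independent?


P(A)×P(B) = 1323/5000
P(A∩B) = 1823/5000
Not equal → NOT independent

No, not independent


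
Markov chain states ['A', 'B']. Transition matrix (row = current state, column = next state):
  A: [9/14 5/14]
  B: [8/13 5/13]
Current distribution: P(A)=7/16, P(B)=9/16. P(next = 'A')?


P(next=A) = Σᵢ P(now=i)×P(i→A)
= 7/16×9/14 + 9/16×8/13
= 9/32 + 9/26 = 261/416

P = 261/416 ≈ 0.6274


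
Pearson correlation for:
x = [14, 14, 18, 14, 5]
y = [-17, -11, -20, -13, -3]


n=5, Σx=65, Σy=-64, Σxy=-949, Σx²=937, Σy²=988
r = (5×(-949) - 65×(-64))/√((5×937 - 65²)(5×988 - (-64)²))
= -585/√(460×844) = -585/√388240 ≈ -585/623.0891 ≈ -0.9389

r ≈ -0.9389


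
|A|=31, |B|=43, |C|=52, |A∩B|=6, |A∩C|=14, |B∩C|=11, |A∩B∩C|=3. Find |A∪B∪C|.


|A∪B∪C| = 31+43+52-6-14-11+3 = 98

|A∪B∪C| = 98


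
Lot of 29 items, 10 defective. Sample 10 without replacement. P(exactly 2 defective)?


Hypergeometric: C(10,2)×C(19,8)/C(29,10)
= 45×75582/20030010 = 8721/51359

P(X=2) = 8721/51359 ≈ 16.98%


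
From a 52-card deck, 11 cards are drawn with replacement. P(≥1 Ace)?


P(not a Ace) = 48/52 = 12/13
P(none in 11 draws) = (12/13)^11 = 743008370688/1792160394037
P(≥1 Ace) = 1 - 743008370688/1792160394037 = 1049152023349/1792160394037

P = 1049152023349/1792160394037 ≈ 58.54%


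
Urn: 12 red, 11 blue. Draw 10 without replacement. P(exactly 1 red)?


Hypergeometric: C(12,1)×C(11,9)/C(23,10)
= 12×55/1144066 = 30/52003

P(X=1) = 30/52003 ≈ 0.06%


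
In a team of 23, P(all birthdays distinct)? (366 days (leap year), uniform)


P(all different) = Π(366-i)/366 for i=0..22
= (366/366)×(365/366)×...×(344/366)
= 0.493677

P ≈ 0.4937 ≈ 49.37%


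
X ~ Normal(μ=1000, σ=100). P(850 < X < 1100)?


z₁=(850-1000)/100=-1.5, z₂=(1100-1000)/100=1.0
P = Φ(1.0) - Φ(-1.5) = 0.841345 - 0.066807 = 0.774538 ≈ 0.7745

P(850 < X < 1100) ≈ 0.7745


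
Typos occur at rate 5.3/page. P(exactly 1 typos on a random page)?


Poisson(λ=5.3): P(X=1) = e^(-λ)×λ^k/k!
= e^(-5.3) × 5.3^1 / 1!
≈ 0.004991593907 × 5.3 / 1 ≈ 0.026455

P(X=1) ≈ 0.026455 ≈ 2.65%


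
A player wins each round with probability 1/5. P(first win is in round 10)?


Geometric: P(X=10) = (1-p)^(k-1)×p = (4/5)^9×1/5 = 262144/9765625

P(X=10) = 262144/9765625 ≈ 2.68%


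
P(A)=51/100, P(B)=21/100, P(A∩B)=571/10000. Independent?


P(A)×P(B) = 1071/10000
P(A∩B) = 571/10000
Not equal → NOT independent

No, not independent


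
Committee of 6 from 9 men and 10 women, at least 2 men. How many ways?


Count by #men:
  2M,4W: C(9,2)×C(10,4)=7560
  3M,3W: C(9,3)×C(10,3)=10080
  4M,2W: C(9,4)×C(10,2)=5670
  5M,1W: C(9,5)×C(10,1)=1260
  6M,0W: C(9,6)×C(10,0)=84
Total = 24654

24654


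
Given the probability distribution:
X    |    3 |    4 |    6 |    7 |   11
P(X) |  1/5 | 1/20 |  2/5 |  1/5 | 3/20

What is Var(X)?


E[X] = 25/4
E[X²] = 899/20
Var(X) = E[X²] - (E[X])² = 899/20 - 625/16 = 471/80

Var(X) = 471/80 ≈ 5.8875


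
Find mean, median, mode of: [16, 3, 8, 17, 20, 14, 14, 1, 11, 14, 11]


Sorted: [1, 3, 8, 11, 11, 14, 14, 14, 16, 17, 20]
Mean = 129/11
Median = 14
Freq: {16: 1, 3: 1, 8: 1, 17: 1, 20: 1, 14: 3, 1: 1, 11: 2}
Mode: [14]

Mean=129/11, Median=14, Mode=14


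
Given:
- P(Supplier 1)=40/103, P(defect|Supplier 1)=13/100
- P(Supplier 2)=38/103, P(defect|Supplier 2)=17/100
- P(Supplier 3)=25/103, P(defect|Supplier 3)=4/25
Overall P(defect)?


P(B) = Σ P(B|Aᵢ)×P(Aᵢ)
  13/100×40/103 = 26/515
  17/100×38/103 = 323/5150
  4/25×25/103 = 4/103
Sum = 783/5150

P(defect) = 783/5150 ≈ 15.20%


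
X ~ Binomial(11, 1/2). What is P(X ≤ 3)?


P(X ≤ 3) = Σ P(X=i) for i=0..3
P(X=0) = 1/2048
P(X=1) = 11/2048
P(X=2) = 55/2048
P(X=3) = 165/2048
Sum = 29/256

P(X ≤ 3) = 29/256 ≈ 11.33%


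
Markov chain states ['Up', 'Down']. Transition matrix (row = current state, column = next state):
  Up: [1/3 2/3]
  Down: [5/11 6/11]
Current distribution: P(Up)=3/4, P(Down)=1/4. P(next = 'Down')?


P(next=Down) = Σᵢ P(now=i)×P(i→Down)
= 3/4×2/3 + 1/4×6/11
= 1/2 + 3/22 = 7/11

P = 7/11 ≈ 0.6364


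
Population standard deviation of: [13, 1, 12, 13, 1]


Mean = 40/5 = 8
  (13-8)²=25
  (1-8)²=49
  (12-8)²=16
  (13-8)²=25
  (1-8)²=49
Σ(x-μ)² = 164
σ² = 164/5

σ = √(164/5) ≈ 5.7271


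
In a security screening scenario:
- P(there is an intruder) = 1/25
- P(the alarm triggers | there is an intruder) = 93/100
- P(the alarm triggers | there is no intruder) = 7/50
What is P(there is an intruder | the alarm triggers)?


Using Bayes' theorem:
P(A|B) = P(B|A)·P(A) / P(B)

P(the alarm triggers) = 93/100 × 1/25 + 7/50 × 24/25
= 93/2500 + 84/625 = 429/2500

P(there is an intruder|the alarm triggers) = (93/2500) / (429/2500) = 31/143

P(there is an intruder|the alarm triggers) = 31/143 ≈ 21.68%


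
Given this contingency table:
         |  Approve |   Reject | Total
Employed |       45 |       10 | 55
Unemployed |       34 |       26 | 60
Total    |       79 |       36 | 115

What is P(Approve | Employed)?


P(Approve | Employed) = 45/(45+10) = 45/55 = 9/11

P(Approve|Employed) = 9/11 ≈ 81.82%


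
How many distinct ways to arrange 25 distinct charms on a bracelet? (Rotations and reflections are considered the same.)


Free circular arrangements: rotations and reflections both identified.
(n-1)!/2 = 24!/2 = 620448401733239439360000/2 = 310224200866619719680000

310224200866619719680000


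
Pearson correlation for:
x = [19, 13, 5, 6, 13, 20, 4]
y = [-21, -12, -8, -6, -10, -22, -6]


n=7, Σx=80, Σy=-85, Σxy=-1225, Σx²=1176, Σy²=1305
r = (7×(-1225) - 80×(-85))/√((7×1176 - 80²)(7×1305 - (-85)²))
= -1775/√(1832×1910) = -1775/√3499120 ≈ -1775/1870.5935 ≈ -0.9489

r ≈ -0.9489


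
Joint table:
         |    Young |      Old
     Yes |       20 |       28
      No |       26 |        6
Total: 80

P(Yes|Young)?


P(Yes|Young) = 20/(20+26) = 20/46 = 10/23

P = 10/23 ≈ 43.48%


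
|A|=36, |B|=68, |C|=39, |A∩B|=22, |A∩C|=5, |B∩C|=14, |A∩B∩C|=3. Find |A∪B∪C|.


|A∪B∪C| = 36+68+39-22-5-14+3 = 105

|A∪B∪C| = 105


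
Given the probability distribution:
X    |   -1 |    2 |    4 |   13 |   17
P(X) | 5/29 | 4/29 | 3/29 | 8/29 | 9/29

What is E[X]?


E[X] = Σ x·P(X=x)
= (-1)×(5/29) + (2)×(4/29) + (4)×(3/29) + (13)×(8/29) + (17)×(9/29)
= 272/29

E[X] = 272/29


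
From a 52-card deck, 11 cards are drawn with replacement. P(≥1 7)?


P(not a 7) = 48/52 = 12/13
P(none in 11 draws) = (12/13)^11 = 743008370688/1792160394037
P(≥1 7) = 1 - 743008370688/1792160394037 = 1049152023349/1792160394037

P = 1049152023349/1792160394037 ≈ 58.54%


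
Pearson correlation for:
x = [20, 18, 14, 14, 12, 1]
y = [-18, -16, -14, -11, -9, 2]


n=6, Σx=79, Σy=-66, Σxy=-1104, Σx²=1261, Σy²=982
r = (6×(-1104) - 79×(-66))/√((6×1261 - 79²)(6×982 - (-66)²))
= -1410/√(1325×1536) = -1410/√2035200 ≈ -1410/1426.6044 ≈ -0.9884

r ≈ -0.9884


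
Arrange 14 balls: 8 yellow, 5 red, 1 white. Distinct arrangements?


14!/(8!×5!×1!) = 18018

18018


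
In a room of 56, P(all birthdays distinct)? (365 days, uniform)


P(all different) = Π(365-i)/365 for i=0..55
= (365/365)×(364/365)×...×(310/365)
= 0.011668

P ≈ 0.0117 ≈ 1.17%


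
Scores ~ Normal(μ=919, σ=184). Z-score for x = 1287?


z = (x - μ)/σ = (1287 - 919)/184 = 2.0

z = 2.0


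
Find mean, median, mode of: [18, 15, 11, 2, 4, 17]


Sorted: [2, 4, 11, 15, 17, 18]
Mean = 67/6
Median = 13
Freq: {18: 1, 15: 1, 11: 1, 2: 1, 4: 1, 17: 1}
Mode: No mode

Mean=67/6, Median=13, Mode=No mode


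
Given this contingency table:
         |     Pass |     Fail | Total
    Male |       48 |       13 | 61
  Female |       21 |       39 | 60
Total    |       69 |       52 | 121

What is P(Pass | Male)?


P(Pass | Male) = 48/(48+13) = 48/61

P(Pass|Male) = 48/61 ≈ 78.69%


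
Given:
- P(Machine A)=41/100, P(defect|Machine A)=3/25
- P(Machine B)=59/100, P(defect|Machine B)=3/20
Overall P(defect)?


P(B) = Σ P(B|Aᵢ)×P(Aᵢ)
  3/25×41/100 = 123/2500
  3/20×59/100 = 177/2000
Sum = 1377/10000

P(defect) = 1377/10000 ≈ 13.77%


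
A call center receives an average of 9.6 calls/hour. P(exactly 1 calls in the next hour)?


Poisson(λ=9.6): P(X=1) = e^(-λ)×λ^k/k!
= e^(-9.6) × 9.6^1 / 1!
≈ 6.772873649e-05 × 9.6 / 1 ≈ 0.000650

P(X=1) ≈ 0.000650 ≈ 0.07%
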